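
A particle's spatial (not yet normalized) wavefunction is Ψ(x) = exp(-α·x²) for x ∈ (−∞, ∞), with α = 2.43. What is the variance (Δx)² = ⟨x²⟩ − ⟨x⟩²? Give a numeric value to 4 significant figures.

Compute ⟨x⟩ and ⟨x²⟩ separately, then (Δx)² = ⟨x²⟩ − ⟨x⟩².
Gaussian moments: ∫x^(2j)·e^(−2αx²) dx = (2j−1)!!/(4α)^j · √(π/(2α)), odd powers integrate to 0; here √(π/(2α)) = 0.80400.
Normalization: ∫|Ψ|² dx = 0.80400.
⟨x⟩ = 0.0000 and ⟨x²⟩ = 0.10288.
(Δx)² = 0.10288 − (0.0000)² = 0.10288.

0.1029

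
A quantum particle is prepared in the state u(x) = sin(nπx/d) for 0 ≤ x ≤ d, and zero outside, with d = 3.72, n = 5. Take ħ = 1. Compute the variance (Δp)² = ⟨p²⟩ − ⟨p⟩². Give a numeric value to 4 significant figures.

Compute ⟨p⟩ and ⟨p²⟩ separately; (Δp)² = ⟨p²⟩ − ⟨p⟩².
d/dx sin(nπx/d) = (nπ/d)·cos(nπx/d) and d²/dx² sin(nπx/d) = −(nπ/d)²·sin(nπx/d); on 0 ≤ x ≤ d, ∫sin²(nπx/d) dx = d/2 and ∫sin(nπx/d)·cos(nπx/d) dx = 0.
Normalization: ∫|u|² dx = 1.8600.
⟨p⟩ = 0.0000 and ⟨p²⟩ = 17.830.
(Δp)² = 17.830 − (0.0000)² = 17.830.

17.83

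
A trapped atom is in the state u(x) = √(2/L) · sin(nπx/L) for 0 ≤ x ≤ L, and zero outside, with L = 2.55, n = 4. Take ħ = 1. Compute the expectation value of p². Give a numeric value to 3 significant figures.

24.3

p² u = −ħ² d²u/dx²; ⟨p²⟩ = −ħ² ∫ u*·u'' dx.
d/dx sin(nπx/L) = (nπ/L)·cos(nπx/L) and d²/dx² sin(nπx/L) = −(nπ/L)²·sin(nπx/L); on 0 ≤ x ≤ L, ∫sin²(nπx/L) dx = L/2 and ∫sin(nπx/L)·cos(nπx/L) dx = 0.
⟨p²⟩ = 24.285.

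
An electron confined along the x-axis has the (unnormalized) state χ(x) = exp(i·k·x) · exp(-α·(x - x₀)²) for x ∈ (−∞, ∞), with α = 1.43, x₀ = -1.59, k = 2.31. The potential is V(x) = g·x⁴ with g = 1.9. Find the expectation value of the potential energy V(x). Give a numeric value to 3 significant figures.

17.4

⟨V⟩ = ∫ V(x)·|χ|² dx / ∫|χ|² dx.
Gaussian moments (u = x − x₀): ∫u^(2j)·e^(−2αu²) du = (2j−1)!!/(4α)^j · √(π/(2α)), odd powers integrate to 0; here √(π/(2α)) = 1.0481.
State is unnormalized: ∫|χ|² dx = 1.0481, and ∫χ*·V(x)·χ dx = 18.191, so ⟨V⟩ = 18.191 / 1.0481.
⟨V⟩ = 17.356.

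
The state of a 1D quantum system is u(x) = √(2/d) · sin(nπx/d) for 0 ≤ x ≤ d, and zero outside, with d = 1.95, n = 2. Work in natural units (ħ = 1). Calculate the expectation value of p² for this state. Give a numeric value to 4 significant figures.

p² u = −ħ² d²u/dx²; ⟨p²⟩ = −ħ² ∫ u*·u'' dx.
d/dx sin(nπx/d) = (nπ/d)·cos(nπx/d) and d²/dx² sin(nπx/d) = −(nπ/d)²·sin(nπx/d); on 0 ≤ x ≤ d, ∫sin²(nπx/d) dx = d/2 and ∫sin(nπx/d)·cos(nπx/d) dx = 0.
⟨p²⟩ = 10.382.

10.38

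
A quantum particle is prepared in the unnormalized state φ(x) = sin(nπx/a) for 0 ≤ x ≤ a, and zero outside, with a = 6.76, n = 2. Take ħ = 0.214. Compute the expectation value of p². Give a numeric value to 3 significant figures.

0.0396

p² φ = −ħ² d²φ/dx²; ⟨p²⟩ = −ħ² ∫ φ*·φ'' dx / ∫|φ|² dx.
d/dx sin(nπx/a) = (nπ/a)·cos(nπx/a) and d²/dx² sin(nπx/a) = −(nπ/a)²·sin(nπx/a); on 0 ≤ x ≤ a, ∫sin²(nπx/a) dx = a/2 and ∫sin(nπx/a)·cos(nπx/a) dx = 0.
State is unnormalized: ∫|φ|² dx = 3.3800, and ∫φ*·(−ħ² φ'') dx = 0.13372, so ⟨p²⟩ = 0.13372 / 3.3800.
⟨p²⟩ = 0.039563.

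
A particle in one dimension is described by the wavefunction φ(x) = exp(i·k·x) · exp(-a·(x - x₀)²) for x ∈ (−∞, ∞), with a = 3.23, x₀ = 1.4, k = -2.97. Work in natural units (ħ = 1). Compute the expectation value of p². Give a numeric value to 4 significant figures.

p² φ = −ħ² d²φ/dx²; ⟨p²⟩ = −ħ² ∫ φ*·φ'' dx / ∫|φ|² dx.
Gaussian moments (u = x − x₀): ∫u^(2j)·e^(−2au²) du = (2j−1)!!/(4a)^j · √(π/(2a)), odd powers integrate to 0; here √(π/(2a)) = 0.69736. Derivatives: φ′ = (ik − 2au)·φ, φ″ = ((ik − 2au)² − 2a)·φ; the odd-in-u pieces drop out.
State is unnormalized: ∫|φ|² dx = 0.69736, and ∫φ*·(−ħ² φ'') dx = 8.4038, so ⟨p²⟩ = 8.4038 / 0.69736.
⟨p²⟩ = 12.051.

12.05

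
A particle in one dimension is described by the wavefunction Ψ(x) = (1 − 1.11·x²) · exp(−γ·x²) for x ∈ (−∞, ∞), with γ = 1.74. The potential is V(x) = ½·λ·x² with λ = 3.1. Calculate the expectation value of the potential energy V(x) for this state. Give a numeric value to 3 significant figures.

⟨V⟩ = ∫ V(x)·|Ψ|² dx / ∫|Ψ|² dx.
Expand each integrand as polynomial × e^(−2γx²) and use ∫x^(2j)·e^(−2γx²) dx = (2j−1)!!/(4γ)^j · √(π/(2γ)), odd powers → 0; here √(π/(2γ)) = 0.95013.
State is unnormalized: ∫|Ψ|² dx = 0.71957, and ∫Ψ*·V(x)·Ψ dx = 0.089849, so ⟨V⟩ = 0.089849 / 0.71957.
⟨V⟩ = 0.12486.

0.125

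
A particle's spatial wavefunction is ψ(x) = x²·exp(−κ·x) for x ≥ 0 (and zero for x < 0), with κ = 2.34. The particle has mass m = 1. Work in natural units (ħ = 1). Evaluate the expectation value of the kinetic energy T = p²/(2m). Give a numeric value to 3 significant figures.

T = −(ħ²/2m) d²/dx², so ⟨T⟩ = −(ħ²/2m) ∫ ψ*·ψ'' dx / ∫|ψ|² dx; with m = 1.
Differentiate x²·exp(−κ·x) with the product rule; every integrand then reduces to terms xʲ·e^(−2κx) on [0, ∞), with ∫₀^∞ xʲ·e^(−2κx) dx = j!/(2κ)^(j+1).
State is unnormalized: ∫|ψ|² dx = 0.010690, and ∫ψ*·(−ħ²/2m · ψ'') dx = 0.0097558, so ⟨T⟩ = 0.0097558 / 0.010690.
⟨T⟩ = 0.91260.

0.913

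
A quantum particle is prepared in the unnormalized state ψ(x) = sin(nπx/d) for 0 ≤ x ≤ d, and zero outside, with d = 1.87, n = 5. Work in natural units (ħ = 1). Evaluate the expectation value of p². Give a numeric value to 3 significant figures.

70.6

p² ψ = −ħ² d²ψ/dx²; ⟨p²⟩ = −ħ² ∫ ψ*·ψ'' dx / ∫|ψ|² dx.
d/dx sin(nπx/d) = (nπ/d)·cos(nπx/d) and d²/dx² sin(nπx/d) = −(nπ/d)²·sin(nπx/d); on 0 ≤ x ≤ d, ∫sin²(nπx/d) dx = d/2 and ∫sin(nπx/d)·cos(nπx/d) dx = 0.
State is unnormalized: ∫|ψ|² dx = 0.93500, and ∫ψ*·(−ħ² ψ'') dx = 65.973, so ⟨p²⟩ = 65.973 / 0.93500.
⟨p²⟩ = 70.560.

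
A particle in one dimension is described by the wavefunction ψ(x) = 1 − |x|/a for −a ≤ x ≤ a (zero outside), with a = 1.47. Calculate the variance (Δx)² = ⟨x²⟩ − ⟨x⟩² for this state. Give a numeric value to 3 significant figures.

0.216

Compute ⟨x⟩ and ⟨x²⟩ separately, then (Δx)² = ⟨x²⟩ − ⟨x⟩².
ψ is even, so ∫ over [−a, a] = 2∫₀ᵃ with ψ = 1 − x/a there: ∫₀ᵃ (1 − x/a)² dx = a/3, ∫₀ᵃ x²(1 − x/a)² dx = a³/30, ∫₀ᵃ x⁴(1 − x/a)² dx = a⁵/105.
Normalization: ∫|ψ|² dx = 0.98000.
⟨x⟩ = 0.0000 and ⟨x²⟩ = 0.21609.
(Δx)² = 0.21609 − (0.0000)² = 0.21609.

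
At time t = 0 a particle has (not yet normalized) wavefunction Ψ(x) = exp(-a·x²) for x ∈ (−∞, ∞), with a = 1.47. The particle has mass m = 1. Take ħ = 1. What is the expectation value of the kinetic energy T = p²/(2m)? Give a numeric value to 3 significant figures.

T = −(ħ²/2m) d²/dx², so ⟨T⟩ = −(ħ²/2m) ∫ Ψ*·Ψ'' dx / ∫|Ψ|² dx; with m = 1.
Gaussian moments: ∫x^(2j)·e^(−2ax²) dx = (2j−1)!!/(4a)^j · √(π/(2a)), odd powers integrate to 0; here √(π/(2a)) = 1.0337. Derivatives: d/dx e^(−ax²) = −2ax·e^(−ax²), d²/dx² e^(−ax²) = (4a²x² − 2a)·e^(−ax²).
State is unnormalized: ∫|Ψ|² dx = 1.0337, and ∫Ψ*·(−ħ²/2m · Ψ'') dx = 0.75978, so ⟨T⟩ = 0.75978 / 1.0337.
⟨T⟩ = 0.73500.

0.735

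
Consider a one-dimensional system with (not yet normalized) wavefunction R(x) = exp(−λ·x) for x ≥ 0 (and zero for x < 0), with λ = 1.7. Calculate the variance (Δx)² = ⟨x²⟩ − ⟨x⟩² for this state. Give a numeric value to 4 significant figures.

0.08651

Compute ⟨x⟩ and ⟨x²⟩ separately, then (Δx)² = ⟨x²⟩ − ⟨x⟩².
Every integrand reduces to terms xʲ·e^(−2λx) on [0, ∞); use ∫₀^∞ xʲ·e^(−2λx) dx = j!/(2λ)^(j+1).
Normalization: ∫|R|² dx = 0.29412.
⟨x⟩ = 0.29412 and ⟨x²⟩ = 0.17301.
(Δx)² = 0.17301 − (0.29412)² = 0.086505.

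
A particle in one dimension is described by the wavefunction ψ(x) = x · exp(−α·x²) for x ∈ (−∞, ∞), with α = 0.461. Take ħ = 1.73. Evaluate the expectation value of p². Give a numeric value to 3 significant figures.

p² ψ = −ħ² d²ψ/dx²; ⟨p²⟩ = −ħ² ∫ ψ*·ψ'' dx / ∫|ψ|² dx.
Expand each integrand as polynomial × e^(−2αx²) and use ∫x^(2j)·e^(−2αx²) dx = (2j−1)!!/(4α)^j · √(π/(2α)), odd powers → 0; here √(π/(2α)) = 1.8459. Differentiate with the product rule, d/dx e^(−αx²) = −2αx·e^(−αx²).
State is unnormalized: ∫|ψ|² dx = 1.0010, and ∫ψ*·(−ħ² ψ'') dx = 4.1435, so ⟨p²⟩ = 4.1435 / 1.0010.
⟨p²⟩ = 4.1392.

4.14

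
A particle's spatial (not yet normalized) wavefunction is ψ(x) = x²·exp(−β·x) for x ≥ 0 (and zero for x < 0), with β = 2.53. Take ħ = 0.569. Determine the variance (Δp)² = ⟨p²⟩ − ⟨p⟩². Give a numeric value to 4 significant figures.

Compute ⟨p⟩ and ⟨p²⟩ separately; (Δp)² = ⟨p²⟩ − ⟨p⟩².
Differentiate x²·exp(−β·x) with the product rule; every integrand then reduces to terms xʲ·e^(−2βx) on [0, ∞), with ∫₀^∞ xʲ·e^(−2βx) dx = j!/(2β)^(j+1).
Normalization: ∫|ψ|² dx = 0.0072353.
⟨p⟩ = 0.0000 and ⟨p²⟩ = 0.69079.
(Δp)² = 0.69079 − (0.0000)² = 0.69079.

0.6908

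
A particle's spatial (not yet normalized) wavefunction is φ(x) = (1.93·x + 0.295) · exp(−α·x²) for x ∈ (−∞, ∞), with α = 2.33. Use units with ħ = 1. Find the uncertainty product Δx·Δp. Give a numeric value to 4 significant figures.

Δx = √(⟨x²⟩−⟨x⟩²), Δp = √(⟨p²⟩−⟨p⟩²).
Expand each integrand as polynomial × e^(−2αx²) and use ∫x^(2j)·e^(−2αx²) dx = (2j−1)!!/(4α)^j · √(π/(2α)), odd powers → 0; here √(π/(2α)) = 0.82107. Differentiate with the product rule, d/dx e^(−αx²) = −2αx·e^(−αx²).
Normalization: ∫|φ|² dx = 0.39961.
⟨x⟩ = 0.25104, ⟨x²⟩ = 0.28352 ⇒ Δx = 0.46957.
⟨p⟩ = 0.0000, ⟨p²⟩ = 6.1567 ⇒ Δp = 2.4813.
Δx·Δp = 1.1651.

1.165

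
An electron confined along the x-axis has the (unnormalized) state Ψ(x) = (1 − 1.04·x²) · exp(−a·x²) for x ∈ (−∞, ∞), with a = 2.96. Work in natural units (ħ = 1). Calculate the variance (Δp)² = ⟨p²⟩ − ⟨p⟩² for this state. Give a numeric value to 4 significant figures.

4.295

Compute ⟨p⟩ and ⟨p²⟩ separately; (Δp)² = ⟨p²⟩ − ⟨p⟩².
Expand each integrand as polynomial × e^(−2ax²) and use ∫x^(2j)·e^(−2ax²) dx = (2j−1)!!/(4a)^j · √(π/(2a)), odd powers → 0; here √(π/(2a)) = 0.72847. Differentiate with the product rule, d/dx e^(−ax²) = −2ax·e^(−ax²).
Normalization: ∫|Ψ|² dx = 0.61736.
⟨p⟩ = 0.0000 and ⟨p²⟩ = 4.2950.
(Δp)² = 4.2950 − (0.0000)² = 4.2950.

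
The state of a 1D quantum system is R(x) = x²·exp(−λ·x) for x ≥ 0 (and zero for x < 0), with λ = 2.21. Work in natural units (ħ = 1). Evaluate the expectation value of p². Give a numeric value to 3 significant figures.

p² R = −ħ² d²R/dx²; ⟨p²⟩ = −ħ² ∫ R*·R'' dx / ∫|R|² dx.
Differentiate x²·exp(−λ·x) with the product rule; every integrand then reduces to terms xʲ·e^(−2λx) on [0, ∞), with ∫₀^∞ xʲ·e^(−2λx) dx = j!/(2λ)^(j+1).
State is unnormalized: ∫|R|² dx = 0.014227, and ∫R*·(−ħ² R'') dx = 0.023161, so ⟨p²⟩ = 0.023161 / 0.014227.
⟨p²⟩ = 1.6280.

1.63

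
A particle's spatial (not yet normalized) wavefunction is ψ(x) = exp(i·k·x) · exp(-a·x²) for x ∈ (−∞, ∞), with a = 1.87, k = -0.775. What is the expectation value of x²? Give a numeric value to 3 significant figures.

0.134

⟨x²⟩ = ∫ x²·|ψ|² dx / ∫|ψ|² dx (integrals over the domain).
Gaussian moments: ∫x^(2j)·e^(−2ax²) dx = (2j−1)!!/(4a)^j · √(π/(2a)), odd powers integrate to 0; here √(π/(2a)) = 0.91651.
State is unnormalized: ∫|ψ|² dx = 0.91651, and ∫ψ*·x²·ψ dx = 0.12253, so ⟨x²⟩ = 0.12253 / 0.91651.
⟨x²⟩ = 0.13369.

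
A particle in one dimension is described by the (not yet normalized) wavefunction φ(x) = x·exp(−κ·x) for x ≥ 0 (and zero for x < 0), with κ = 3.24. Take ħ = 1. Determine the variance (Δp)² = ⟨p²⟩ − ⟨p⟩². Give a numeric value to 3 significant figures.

Compute ⟨p⟩ and ⟨p²⟩ separately; (Δp)² = ⟨p²⟩ − ⟨p⟩².
Differentiate x·exp(−κ·x) with the product rule; every integrand then reduces to terms xʲ·e^(−2κx) on [0, ∞), with ∫₀^∞ xʲ·e^(−2κx) dx = j!/(2κ)^(j+1).
Normalization: ∫|φ|² dx = 0.0073503.
⟨p⟩ = 0.0000 and ⟨p²⟩ = 10.498.
(Δp)² = 10.498 − (0.0000)² = 10.498.

10.5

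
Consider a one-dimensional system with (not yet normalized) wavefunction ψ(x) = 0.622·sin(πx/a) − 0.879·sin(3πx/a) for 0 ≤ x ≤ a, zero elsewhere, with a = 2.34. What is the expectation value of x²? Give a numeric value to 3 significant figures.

1.52

⟨x²⟩ = ∫ x²·|ψ|² dx / ∫|ψ|² dx (integrals over the domain).
On 0 ≤ x ≤ a (j ≠ l): ∫sin²(jπx/a) dx = a/2, ∫sin(jπx/a)·sin(lπx/a) dx = 0; diagonal moments ∫x·sin²(jπx/a) dx = a²/4, ∫x²·sin²(jπx/a) dx = a³·(1/6 − 1/(4j²π²)); cross terms ∫x·sin(jπx/a)·sin(lπx/a) dx = 0 for j + l even and −4jla²/(π²(j² − l²)²) for j + l odd, ∫x²·sin(jπx/a)·sin(lπx/a) dx = (−1)^(j+l)·4jla³/(π²(j² − l²)²); higher powers the same way via product-to-sum and parts.
State is unnormalized: ∫|ψ|² dx = 1.3566, and ∫ψ*·x²·ψ dx = 2.0565, so ⟨x²⟩ = 2.0565 / 1.3566.
⟨x²⟩ = 1.5159.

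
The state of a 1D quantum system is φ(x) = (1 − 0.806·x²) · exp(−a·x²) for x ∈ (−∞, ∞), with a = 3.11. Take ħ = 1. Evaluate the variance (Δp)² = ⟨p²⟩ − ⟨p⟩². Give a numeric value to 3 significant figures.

4.08

Compute ⟨p⟩ and ⟨p²⟩ separately; (Δp)² = ⟨p²⟩ − ⟨p⟩².
Expand each integrand as polynomial × e^(−2ax²) and use ∫x^(2j)·e^(−2ax²) dx = (2j−1)!!/(4a)^j · √(π/(2a)), odd powers → 0; here √(π/(2a)) = 0.71069. Differentiate with the product rule, d/dx e^(−ax²) = −2ax·e^(−ax²).
Normalization: ∫|φ|² dx = 0.62755.
⟨p⟩ = 0.0000 and ⟨p²⟩ = 4.0819.
(Δp)² = 4.0819 − (0.0000)² = 4.0819.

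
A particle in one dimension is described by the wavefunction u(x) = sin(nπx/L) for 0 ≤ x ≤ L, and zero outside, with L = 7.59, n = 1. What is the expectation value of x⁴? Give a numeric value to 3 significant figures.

⟨x⁴⟩ = ∫ x⁴·|u|² dx / ∫|u|² dx (integrals over the domain).
With sin²θ = (1 − cos2θ)/2 on 0 ≤ x ≤ L: ∫sin²(nπx/L) dx = L/2, ∫x·sin²(nπx/L) dx = L²/4, ∫x²·sin²(nπx/L) dx = L³·(1/6 − 1/(4n²π²)); higher powers xᵏ the same way, integrating xᵏ·cos(2nπx/L) by parts.
State is unnormalized: ∫|u|² dx = 3.7950, and ∫u*·x⁴·u dx = 1436.7, so ⟨x⁴⟩ = 1436.7 / 3.7950.
⟨x⁴⟩ = 378.59.

379.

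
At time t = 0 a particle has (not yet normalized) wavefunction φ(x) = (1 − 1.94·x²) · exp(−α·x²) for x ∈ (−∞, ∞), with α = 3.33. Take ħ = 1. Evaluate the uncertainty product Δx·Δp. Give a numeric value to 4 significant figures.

Δx = √(⟨x²⟩−⟨x⟩²), Δp = √(⟨p²⟩−⟨p⟩²).
Expand each integrand as polynomial × e^(−2αx²) and use ∫x^(2j)·e^(−2αx²) dx = (2j−1)!!/(4α)^j · √(π/(2α)), odd powers → 0; here √(π/(2α)) = 0.68681. Differentiate with the product rule, d/dx e^(−αx²) = −2αx·e^(−αx²).
Normalization: ∫|φ|² dx = 0.53046.
⟨x⟩ = 0.0000, ⟨x²⟩ = 0.043189 ⇒ Δx = 0.20782.
⟨p⟩ = 0.0000, ⟨p²⟩ = 6.2077 ⇒ Δp = 2.4915.
Δx·Δp = 0.51779.

0.5178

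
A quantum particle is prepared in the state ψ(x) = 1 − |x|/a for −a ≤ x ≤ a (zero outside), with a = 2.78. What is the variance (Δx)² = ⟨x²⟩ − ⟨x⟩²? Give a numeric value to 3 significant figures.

Compute ⟨x⟩ and ⟨x²⟩ separately, then (Δx)² = ⟨x²⟩ − ⟨x⟩².
ψ is even, so ∫ over [−a, a] = 2∫₀ᵃ with ψ = 1 − x/a there: ∫₀ᵃ (1 − x/a)² dx = a/3, ∫₀ᵃ x²(1 − x/a)² dx = a³/30, ∫₀ᵃ x⁴(1 − x/a)² dx = a⁵/105.
Normalization: ∫|ψ|² dx = 1.8533.
⟨x⟩ = 0.0000 and ⟨x²⟩ = 0.77284.
(Δx)² = 0.77284 − (0.0000)² = 0.77284.

0.773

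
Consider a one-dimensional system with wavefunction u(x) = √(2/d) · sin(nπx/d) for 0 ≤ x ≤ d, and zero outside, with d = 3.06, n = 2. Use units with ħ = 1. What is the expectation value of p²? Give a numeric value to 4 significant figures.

p² u = −ħ² d²u/dx²; ⟨p²⟩ = −ħ² ∫ u*·u'' dx.
d/dx sin(nπx/d) = (nπ/d)·cos(nπx/d) and d²/dx² sin(nπx/d) = −(nπ/d)²·sin(nπx/d); on 0 ≤ x ≤ d, ∫sin²(nπx/d) dx = d/2 and ∫sin(nπx/d)·cos(nπx/d) dx = 0.
⟨p²⟩ = 4.2162.

4.216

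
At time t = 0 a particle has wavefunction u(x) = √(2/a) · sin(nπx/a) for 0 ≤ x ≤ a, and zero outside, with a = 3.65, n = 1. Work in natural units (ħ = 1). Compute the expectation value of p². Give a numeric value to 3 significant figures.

p² u = −ħ² d²u/dx²; ⟨p²⟩ = −ħ² ∫ u*·u'' dx.
d/dx sin(nπx/a) = (nπ/a)·cos(nπx/a) and d²/dx² sin(nπx/a) = −(nπ/a)²·sin(nπx/a); on 0 ≤ x ≤ a, ∫sin²(nπx/a) dx = a/2 and ∫sin(nπx/a)·cos(nπx/a) dx = 0.
⟨p²⟩ = 0.74082.

0.741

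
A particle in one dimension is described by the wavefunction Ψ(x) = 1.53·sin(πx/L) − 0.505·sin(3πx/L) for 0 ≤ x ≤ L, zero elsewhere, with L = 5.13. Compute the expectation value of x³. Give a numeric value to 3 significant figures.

19.8

⟨x³⟩ = ∫ x³·|Ψ|² dx / ∫|Ψ|² dx (integrals over the domain).
On 0 ≤ x ≤ L (j ≠ l): ∫sin²(jπx/L) dx = L/2, ∫sin(jπx/L)·sin(lπx/L) dx = 0; diagonal moments ∫x·sin²(jπx/L) dx = L²/4, ∫x²·sin²(jπx/L) dx = L³·(1/6 − 1/(4j²π²)); cross terms ∫x·sin(jπx/L)·sin(lπx/L) dx = 0 for j + l even and −4jlL²/(π²(j² − l²)²) for j + l odd, ∫x²·sin(jπx/L)·sin(lπx/L) dx = (−1)^(j+l)·4jlL³/(π²(j² − l²)²); higher powers the same way via product-to-sum and parts.
State is unnormalized: ∫|Ψ|² dx = 6.6585, and ∫Ψ*·x³·Ψ dx = 131.89, so ⟨x³⟩ = 131.89 / 6.6585.
⟨x³⟩ = 19.808.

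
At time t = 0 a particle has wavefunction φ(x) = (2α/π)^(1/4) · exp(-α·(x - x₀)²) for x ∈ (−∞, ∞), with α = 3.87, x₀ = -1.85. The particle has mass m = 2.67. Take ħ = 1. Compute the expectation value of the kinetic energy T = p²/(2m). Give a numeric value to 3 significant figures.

T = −(ħ²/2m) d²/dx², so ⟨T⟩ = −(ħ²/2m) ∫ φ*·φ'' dx; with m = 2.67.
Gaussian moments (u = x − x₀): ∫u^(2j)·e^(−2αu²) du = (2j−1)!!/(4α)^j · √(π/(2α)), odd powers integrate to 0; here √(π/(2α)) = 0.63710. Derivatives: d/dx e^(−αu²) = −2αu·e^(−αu²), d²/dx² e^(−αu²) = (4α²u² − 2α)·e^(−αu²).
⟨T⟩ = 0.72472.

0.725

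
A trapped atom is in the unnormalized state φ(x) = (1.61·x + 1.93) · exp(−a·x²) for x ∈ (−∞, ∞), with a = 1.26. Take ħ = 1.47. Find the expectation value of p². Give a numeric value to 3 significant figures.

3.38

p² φ = −ħ² d²φ/dx²; ⟨p²⟩ = −ħ² ∫ φ*·φ'' dx / ∫|φ|² dx.
Expand each integrand as polynomial × e^(−2ax²) and use ∫x^(2j)·e^(−2ax²) dx = (2j−1)!!/(4a)^j · √(π/(2a)), odd powers → 0; here √(π/(2a)) = 1.1165. Differentiate with the product rule, d/dx e^(−ax²) = −2ax·e^(−ax²).
State is unnormalized: ∫|φ|² dx = 4.7332, and ∫φ*·(−ħ² φ'') dx = 16.014, so ⟨p²⟩ = 16.014 / 4.7332.
⟨p²⟩ = 3.3834.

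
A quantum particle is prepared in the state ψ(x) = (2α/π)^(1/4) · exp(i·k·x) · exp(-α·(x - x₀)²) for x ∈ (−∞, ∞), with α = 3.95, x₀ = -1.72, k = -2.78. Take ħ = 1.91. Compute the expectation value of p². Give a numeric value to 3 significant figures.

42.6

p² ψ = −ħ² d²ψ/dx²; ⟨p²⟩ = −ħ² ∫ ψ*·ψ'' dx.
Gaussian moments (u = x − x₀): ∫u^(2j)·e^(−2αu²) du = (2j−1)!!/(4α)^j · √(π/(2α)), odd powers integrate to 0; here √(π/(2α)) = 0.63061. Derivatives: ψ′ = (ik − 2αu)·ψ, ψ″ = ((ik − 2αu)² − 2α)·ψ; the odd-in-u pieces drop out.
⟨p²⟩ = 42.604.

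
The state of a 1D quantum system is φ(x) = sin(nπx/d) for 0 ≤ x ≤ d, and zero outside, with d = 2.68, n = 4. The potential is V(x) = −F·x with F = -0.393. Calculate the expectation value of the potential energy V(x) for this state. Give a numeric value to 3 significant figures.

0.527

⟨V⟩ = ∫ V(x)·|φ|² dx / ∫|φ|² dx.
With sin²θ = (1 − cos2θ)/2 on 0 ≤ x ≤ d: ∫sin²(nπx/d) dx = d/2, ∫x·sin²(nπx/d) dx = d²/4, ∫x²·sin²(nπx/d) dx = d³·(1/6 − 1/(4n²π²)); higher powers xᵏ the same way, integrating xᵏ·cos(2nπx/d) by parts.
State is unnormalized: ∫|φ|² dx = 1.3400, and ∫φ*·V(x)·φ dx = 0.70567, so ⟨V⟩ = 0.70567 / 1.3400.
⟨V⟩ = 0.52662.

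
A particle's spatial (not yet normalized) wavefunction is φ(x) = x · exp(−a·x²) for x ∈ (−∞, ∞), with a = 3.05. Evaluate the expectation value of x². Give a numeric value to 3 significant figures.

⟨x²⟩ = ∫ x²·|φ|² dx / ∫|φ|² dx (integrals over the domain).
Expand each integrand as polynomial × e^(−2ax²) and use ∫x^(2j)·e^(−2ax²) dx = (2j−1)!!/(4a)^j · √(π/(2a)), odd powers → 0; here √(π/(2a)) = 0.71765.
State is unnormalized: ∫|φ|² dx = 0.058823, and ∫φ*·x²·φ dx = 0.014465, so ⟨x²⟩ = 0.014465 / 0.058823.
⟨x²⟩ = 0.24590.

0.246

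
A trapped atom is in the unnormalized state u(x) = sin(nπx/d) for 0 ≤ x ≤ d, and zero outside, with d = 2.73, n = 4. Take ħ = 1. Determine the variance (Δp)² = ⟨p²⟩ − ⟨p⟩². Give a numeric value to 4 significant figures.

21.19

Compute ⟨p⟩ and ⟨p²⟩ separately; (Δp)² = ⟨p²⟩ − ⟨p⟩².
d/dx sin(nπx/d) = (nπ/d)·cos(nπx/d) and d²/dx² sin(nπx/d) = −(nπ/d)²·sin(nπx/d); on 0 ≤ x ≤ d, ∫sin²(nπx/d) dx = d/2 and ∫sin(nπx/d)·cos(nπx/d) dx = 0.
Normalization: ∫|u|² dx = 1.3650.
⟨p⟩ = 0.0000 and ⟨p²⟩ = 21.188.
(Δp)² = 21.188 − (0.0000)² = 21.188.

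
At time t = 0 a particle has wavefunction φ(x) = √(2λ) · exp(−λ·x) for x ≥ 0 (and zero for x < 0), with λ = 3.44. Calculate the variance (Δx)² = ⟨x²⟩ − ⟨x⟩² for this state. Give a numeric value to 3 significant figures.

Compute ⟨x⟩ and ⟨x²⟩ separately, then (Δx)² = ⟨x²⟩ − ⟨x⟩².
Every integrand reduces to terms xʲ·e^(−2λx) on [0, ∞); use ∫₀^∞ xʲ·e^(−2λx) dx = j!/(2λ)^(j+1).
⟨x⟩ = 0.14535 and ⟨x²⟩ = 0.042253.
(Δx)² = 0.042253 − (0.14535)² = 0.021126.

0.0211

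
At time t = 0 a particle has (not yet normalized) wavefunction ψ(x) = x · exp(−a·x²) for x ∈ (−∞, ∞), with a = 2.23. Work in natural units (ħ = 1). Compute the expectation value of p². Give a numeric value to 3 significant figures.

6.69

p² ψ = −ħ² d²ψ/dx²; ⟨p²⟩ = −ħ² ∫ ψ*·ψ'' dx / ∫|ψ|² dx.
Expand each integrand as polynomial × e^(−2ax²) and use ∫x^(2j)·e^(−2ax²) dx = (2j−1)!!/(4a)^j · √(π/(2a)), odd powers → 0; here √(π/(2a)) = 0.83928. Differentiate with the product rule, d/dx e^(−ax²) = −2ax·e^(−ax²).
State is unnormalized: ∫|ψ|² dx = 0.094090, and ∫ψ*·(−ħ² ψ'') dx = 0.62946, so ⟨p²⟩ = 0.62946 / 0.094090.
⟨p²⟩ = 6.6900.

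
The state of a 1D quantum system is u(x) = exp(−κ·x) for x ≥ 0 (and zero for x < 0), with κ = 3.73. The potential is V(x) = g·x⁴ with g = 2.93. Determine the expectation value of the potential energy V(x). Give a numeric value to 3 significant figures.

⟨V⟩ = ∫ V(x)·|u|² dx / ∫|u|² dx.
Every integrand reduces to terms xʲ·e^(−2κx) on [0, ∞); use ∫₀^∞ xʲ·e^(−2κx) dx = j!/(2κ)^(j+1).
State is unnormalized: ∫|u|² dx = 0.13405, and ∫u*·V(x)·u dx = 0.0030436, so ⟨V⟩ = 0.0030436 / 0.13405.
⟨V⟩ = 0.022705.

0.0227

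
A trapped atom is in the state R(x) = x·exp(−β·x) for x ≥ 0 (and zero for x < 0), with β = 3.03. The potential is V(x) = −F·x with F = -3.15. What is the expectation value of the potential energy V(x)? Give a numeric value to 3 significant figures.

⟨V⟩ = ∫ V(x)·|R|² dx / ∫|R|² dx.
Every integrand reduces to terms xʲ·e^(−2βx) on [0, ∞); use ∫₀^∞ xʲ·e^(−2βx) dx = j!/(2β)^(j+1).
State is unnormalized: ∫|R|² dx = 0.0089869, and ∫R*·V(x)·R dx = 0.014014, so ⟨V⟩ = 0.014014 / 0.0089869.
⟨V⟩ = 1.5594.

1.56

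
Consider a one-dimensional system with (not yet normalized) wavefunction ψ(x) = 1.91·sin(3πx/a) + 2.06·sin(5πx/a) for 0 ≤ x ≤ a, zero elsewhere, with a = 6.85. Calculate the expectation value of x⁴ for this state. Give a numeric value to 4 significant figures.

⟨x⁴⟩ = ∫ x⁴·|ψ|² dx / ∫|ψ|² dx (integrals over the domain).
On 0 ≤ x ≤ a (j ≠ l): ∫sin²(jπx/a) dx = a/2, ∫sin(jπx/a)·sin(lπx/a) dx = 0; diagonal moments ∫x·sin²(jπx/a) dx = a²/4, ∫x²·sin²(jπx/a) dx = a³·(1/6 − 1/(4j²π²)); cross terms ∫x·sin(jπx/a)·sin(lπx/a) dx = 0 for j + l even and −4jla²/(π²(j² − l²)²) for j + l odd, ∫x²·sin(jπx/a)·sin(lπx/a) dx = (−1)^(j+l)·4jla³/(π²(j² − l²)²); higher powers the same way via product-to-sum and parts.
State is unnormalized: ∫|ψ|² dx = 27.029, and ∫ψ*·x⁴·ψ dx = 16195., so ⟨x⁴⟩ = 16195. / 27.029.
⟨x⁴⟩ = 599.18.

599.2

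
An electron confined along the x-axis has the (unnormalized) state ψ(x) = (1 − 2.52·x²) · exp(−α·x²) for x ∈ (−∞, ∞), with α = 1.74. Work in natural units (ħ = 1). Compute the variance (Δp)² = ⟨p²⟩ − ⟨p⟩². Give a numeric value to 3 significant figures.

6.87

Compute ⟨p⟩ and ⟨p²⟩ separately; (Δp)² = ⟨p²⟩ − ⟨p⟩².
Expand each integrand as polynomial × e^(−2αx²) and use ∫x^(2j)·e^(−2αx²) dx = (2j−1)!!/(4α)^j · √(π/(2α)), odd powers → 0; here √(π/(2α)) = 0.95013. Differentiate with the product rule, d/dx e^(−αx²) = −2αx·e^(−αx²).
Normalization: ∫|ψ|² dx = 0.63578.
⟨p⟩ = 0.0000 and ⟨p²⟩ = 6.8696.
(Δp)² = 6.8696 − (0.0000)² = 6.8696.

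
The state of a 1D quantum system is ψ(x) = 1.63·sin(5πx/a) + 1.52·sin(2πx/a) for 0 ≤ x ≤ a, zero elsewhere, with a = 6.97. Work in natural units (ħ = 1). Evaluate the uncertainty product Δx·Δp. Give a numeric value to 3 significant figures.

3.38

Δx = √(⟨x²⟩−⟨x⟩²), Δp = √(⟨p²⟩−⟨p⟩²).
On 0 ≤ x ≤ a (j ≠ l): ∫sin²(jπx/a) dx = a/2, ∫sin(jπx/a)·sin(lπx/a) dx = 0; diagonal moments ∫x·sin²(jπx/a) dx = a²/4, ∫x²·sin²(jπx/a) dx = a³·(1/6 − 1/(4j²π²)); cross terms ∫x·sin(jπx/a)·sin(lπx/a) dx = 0 for j + l even and −4jla²/(π²(j² − l²)²) for j + l odd, ∫x²·sin(jπx/a)·sin(lπx/a) dx = (−1)^(j+l)·4jla³/(π²(j² − l²)²); higher powers the same way via product-to-sum and parts. d²/dx² sin(jπx/a) = −(jπ/a)²·sin(jπx/a); on 0 ≤ x ≤ a, ∫sin²(jπx/a) dx = a/2 and ∫sin(jπx/a)·sin(lπx/a) dx = 0 for j ≠ l, so only diagonal terms survive in ∫|ψ|² and ∫ψ·ψ″; ∫ψ·ψ′ dx = [ψ²/2] between the walls = 0.
Normalization: ∫|ψ|² dx = 17.311.
⟨x⟩ = 3.3572, ⟨x²⟩ = 14.964 ⇒ Δx = 1.9218.
⟨p⟩ = 0.0000, ⟨p²⟩ = 3.0946 ⇒ Δp = 1.7591.
Δx·Δp = 3.3807.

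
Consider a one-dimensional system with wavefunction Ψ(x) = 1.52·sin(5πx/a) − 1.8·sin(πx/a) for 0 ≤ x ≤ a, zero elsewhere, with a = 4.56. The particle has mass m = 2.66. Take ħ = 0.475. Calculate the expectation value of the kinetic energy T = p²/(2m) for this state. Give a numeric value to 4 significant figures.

0.2212

T = −(ħ²/2m) d²/dx², so ⟨T⟩ = −(ħ²/2m) ∫ Ψ*·Ψ'' dx / ∫|Ψ|² dx; with m = 2.66.
d²/dx² sin(jπx/a) = −(jπ/a)²·sin(jπx/a); on 0 ≤ x ≤ a, ∫sin²(jπx/a) dx = a/2 and ∫sin(jπx/a)·sin(lπx/a) dx = 0 for j ≠ l, so only diagonal terms survive in ∫|Ψ|² and ∫Ψ·Ψ″; ∫Ψ·Ψ′ dx = [Ψ²/2] between the walls = 0.
State is unnormalized: ∫|Ψ|² dx = 12.655, and ∫Ψ*·(−ħ²/2m · Ψ'') dx = 2.7997, so ⟨T⟩ = 2.7997 / 12.655.
⟨T⟩ = 0.22123.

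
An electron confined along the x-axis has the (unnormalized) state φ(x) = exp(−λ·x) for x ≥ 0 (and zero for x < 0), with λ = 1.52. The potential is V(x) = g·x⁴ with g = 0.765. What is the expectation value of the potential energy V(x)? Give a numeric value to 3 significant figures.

0.215

⟨V⟩ = ∫ V(x)·|φ|² dx / ∫|φ|² dx.
Every integrand reduces to terms xʲ·e^(−2λx) on [0, ∞); use ∫₀^∞ xʲ·e^(−2λx) dx = j!/(2λ)^(j+1).
State is unnormalized: ∫|φ|² dx = 0.32895, and ∫φ*·V(x)·φ dx = 0.070714, so ⟨V⟩ = 0.070714 / 0.32895.
⟨V⟩ = 0.21497.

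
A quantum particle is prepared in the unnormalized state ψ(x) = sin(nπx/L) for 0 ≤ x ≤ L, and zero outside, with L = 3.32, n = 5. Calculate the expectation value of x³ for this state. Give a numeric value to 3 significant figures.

9.04

⟨x³⟩ = ∫ x³·|ψ|² dx / ∫|ψ|² dx (integrals over the domain).
With sin²θ = (1 − cos2θ)/2 on 0 ≤ x ≤ L: ∫sin²(nπx/L) dx = L/2, ∫x·sin²(nπx/L) dx = L²/4, ∫x²·sin²(nπx/L) dx = L³·(1/6 − 1/(4n²π²)); higher powers xᵏ the same way, integrating xᵏ·cos(2nπx/L) by parts.
State is unnormalized: ∫|ψ|² dx = 1.6600, and ∫ψ*·x³·ψ dx = 15.002, so ⟨x³⟩ = 15.002 / 1.6600.
⟨x³⟩ = 9.0374.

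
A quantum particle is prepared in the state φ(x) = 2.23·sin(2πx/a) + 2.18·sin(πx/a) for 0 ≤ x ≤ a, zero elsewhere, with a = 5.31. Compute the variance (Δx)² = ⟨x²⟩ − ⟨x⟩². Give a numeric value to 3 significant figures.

Compute ⟨x⟩ and ⟨x²⟩ separately, then (Δx)² = ⟨x²⟩ − ⟨x⟩².
On 0 ≤ x ≤ a (j ≠ l): ∫sin²(jπx/a) dx = a/2, ∫sin(jπx/a)·sin(lπx/a) dx = 0; diagonal moments ∫x·sin²(jπx/a) dx = a²/4, ∫x²·sin²(jπx/a) dx = a³·(1/6 − 1/(4j²π²)); cross terms ∫x·sin(jπx/a)·sin(lπx/a) dx = 0 for j + l even and −4jla²/(π²(j² − l²)²) for j + l odd, ∫x²·sin(jπx/a)·sin(lπx/a) dx = (−1)^(j+l)·4jla³/(π²(j² − l²)²); higher powers the same way via product-to-sum and parts.
Normalization: ∫|φ|² dx = 25.821.
⟨x⟩ = 1.6988 and ⟨x²⟩ = 3.4405.
(Δx)² = 3.4405 − (1.6988)² = 0.55468.

0.555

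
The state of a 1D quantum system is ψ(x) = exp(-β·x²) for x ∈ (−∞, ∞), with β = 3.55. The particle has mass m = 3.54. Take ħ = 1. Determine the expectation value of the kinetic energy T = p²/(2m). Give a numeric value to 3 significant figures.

0.501

T = −(ħ²/2m) d²/dx², so ⟨T⟩ = −(ħ²/2m) ∫ ψ*·ψ'' dx / ∫|ψ|² dx; with m = 3.54.
Gaussian moments: ∫x^(2j)·e^(−2βx²) dx = (2j−1)!!/(4β)^j · √(π/(2β)), odd powers integrate to 0; here √(π/(2β)) = 0.66519. Derivatives: d/dx e^(−βx²) = −2βx·e^(−βx²), d²/dx² e^(−βx²) = (4β²x² − 2β)·e^(−βx²).
State is unnormalized: ∫|ψ|² dx = 0.66519, and ∫ψ*·(−ħ²/2m · ψ'') dx = 0.33353, so ⟨T⟩ = 0.33353 / 0.66519.
⟨T⟩ = 0.50141.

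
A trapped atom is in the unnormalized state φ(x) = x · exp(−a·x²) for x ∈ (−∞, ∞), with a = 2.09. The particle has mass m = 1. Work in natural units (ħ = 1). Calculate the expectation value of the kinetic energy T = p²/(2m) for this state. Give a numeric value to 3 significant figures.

T = −(ħ²/2m) d²/dx², so ⟨T⟩ = −(ħ²/2m) ∫ φ*·φ'' dx / ∫|φ|² dx; with m = 1.
Expand each integrand as polynomial × e^(−2ax²) and use ∫x^(2j)·e^(−2ax²) dx = (2j−1)!!/(4a)^j · √(π/(2a)), odd powers → 0; here √(π/(2a)) = 0.86694. Differentiate with the product rule, d/dx e^(−ax²) = −2ax·e^(−ax²).
State is unnormalized: ∫|φ|² dx = 0.10370, and ∫φ*·(−ħ²/2m · φ'') dx = 0.32510, so ⟨T⟩ = 0.32510 / 0.10370.
⟨T⟩ = 3.1350.

3.14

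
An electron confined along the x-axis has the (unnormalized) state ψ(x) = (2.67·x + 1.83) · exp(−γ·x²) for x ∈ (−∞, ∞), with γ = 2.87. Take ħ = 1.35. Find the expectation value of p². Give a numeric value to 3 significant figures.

p² ψ = −ħ² d²ψ/dx²; ⟨p²⟩ = −ħ² ∫ ψ*·ψ'' dx / ∫|ψ|² dx.
Expand each integrand as polynomial × e^(−2γx²) and use ∫x^(2j)·e^(−2γx²) dx = (2j−1)!!/(4γ)^j · √(π/(2γ)), odd powers → 0; here √(π/(2γ)) = 0.73981. Differentiate with the product rule, d/dx e^(−γx²) = −2γx·e^(−γx²).
State is unnormalized: ∫|ψ|² dx = 2.9370, and ∫ψ*·(−ħ² ψ'') dx = 20.168, so ⟨p²⟩ = 20.168 / 2.9370.
⟨p²⟩ = 6.8669.

6.87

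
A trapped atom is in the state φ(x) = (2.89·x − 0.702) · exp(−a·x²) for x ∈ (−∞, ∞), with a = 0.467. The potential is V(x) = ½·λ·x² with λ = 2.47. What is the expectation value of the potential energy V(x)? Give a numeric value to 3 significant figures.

⟨V⟩ = ∫ V(x)·|φ|² dx / ∫|φ|² dx.
Expand each integrand as polynomial × e^(−2ax²) and use ∫x^(2j)·e^(−2ax²) dx = (2j−1)!!/(4a)^j · √(π/(2a)), odd powers → 0; here √(π/(2a)) = 1.8340.
State is unnormalized: ∫|φ|² dx = 9.1039, and ∫φ*·V(x)·φ dx = 16.862, so ⟨V⟩ = 16.862 / 9.1039.
⟨V⟩ = 1.8521.

1.85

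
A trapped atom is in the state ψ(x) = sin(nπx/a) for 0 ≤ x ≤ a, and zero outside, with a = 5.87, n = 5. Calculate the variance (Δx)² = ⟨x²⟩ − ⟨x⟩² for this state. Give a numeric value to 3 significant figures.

Compute ⟨x⟩ and ⟨x²⟩ separately, then (Δx)² = ⟨x²⟩ − ⟨x⟩².
With sin²θ = (1 − cos2θ)/2 on 0 ≤ x ≤ a: ∫sin²(nπx/a) dx = a/2, ∫x·sin²(nπx/a) dx = a²/4, ∫x²·sin²(nπx/a) dx = a³·(1/6 − 1/(4n²π²)); higher powers xᵏ the same way, integrating xᵏ·cos(2nπx/a) by parts.
Normalization: ∫|ψ|² dx = 2.9350.
⟨x⟩ = 2.9350 and ⟨x²⟩ = 11.416.
(Δx)² = 11.416 − (2.9350)² = 2.8016.

2.80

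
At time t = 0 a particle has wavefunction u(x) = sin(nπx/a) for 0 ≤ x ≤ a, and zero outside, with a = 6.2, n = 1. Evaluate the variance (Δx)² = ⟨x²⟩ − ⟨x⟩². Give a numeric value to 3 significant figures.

Compute ⟨x⟩ and ⟨x²⟩ separately, then (Δx)² = ⟨x²⟩ − ⟨x⟩².
With sin²θ = (1 − cos2θ)/2 on 0 ≤ x ≤ a: ∫sin²(nπx/a) dx = a/2, ∫x·sin²(nπx/a) dx = a²/4, ∫x²·sin²(nπx/a) dx = a³·(1/6 − 1/(4n²π²)); higher powers xᵏ the same way, integrating xᵏ·cos(2nπx/a) by parts.
Normalization: ∫|u|² dx = 3.1000.
⟨x⟩ = 3.1000 and ⟨x²⟩ = 10.866.
(Δx)² = 10.866 − (3.1000)² = 1.2559.

1.26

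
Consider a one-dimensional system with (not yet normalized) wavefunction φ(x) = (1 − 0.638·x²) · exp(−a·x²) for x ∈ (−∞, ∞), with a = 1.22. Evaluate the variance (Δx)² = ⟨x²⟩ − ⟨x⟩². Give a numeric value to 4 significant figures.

Compute ⟨x⟩ and ⟨x²⟩ separately, then (Δx)² = ⟨x²⟩ − ⟨x⟩².
Expand each integrand as polynomial × e^(−2ax²) and use ∫x^(2j)·e^(−2ax²) dx = (2j−1)!!/(4a)^j · √(π/(2a)), odd powers → 0; here √(π/(2a)) = 1.1347.
Normalization: ∫|φ|² dx = 0.89619.
⟨x⟩ = 0.0000 and ⟨x²⟩ = 0.12245.
(Δx)² = 0.12245 − (0.0000)² = 0.12245.

0.1225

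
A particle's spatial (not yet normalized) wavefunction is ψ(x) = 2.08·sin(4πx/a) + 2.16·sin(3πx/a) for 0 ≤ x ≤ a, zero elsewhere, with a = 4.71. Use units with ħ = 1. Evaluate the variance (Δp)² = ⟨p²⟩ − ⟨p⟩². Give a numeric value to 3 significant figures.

5.50

Compute ⟨p⟩ and ⟨p²⟩ separately; (Δp)² = ⟨p²⟩ − ⟨p⟩².
d²/dx² sin(jπx/a) = −(jπ/a)²·sin(jπx/a); on 0 ≤ x ≤ a, ∫sin²(jπx/a) dx = a/2 and ∫sin(jπx/a)·sin(lπx/a) dx = 0 for j ≠ l, so only diagonal terms survive in ∫|ψ|² and ∫ψ·ψ″; ∫ψ·ψ′ dx = [ψ²/2] between the walls = 0.
Normalization: ∫|ψ|² dx = 21.176.
⟨p⟩ = 0.0000 and ⟨p²⟩ = 5.5025.
(Δp)² = 5.5025 − (0.0000)² = 5.5025.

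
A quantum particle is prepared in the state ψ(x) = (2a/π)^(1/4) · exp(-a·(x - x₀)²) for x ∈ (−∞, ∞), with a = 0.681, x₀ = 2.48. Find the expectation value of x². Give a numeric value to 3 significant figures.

6.52

⟨x²⟩ = ∫ x²·|ψ|² dx (integrals over the domain).
Gaussian moments (u = x − x₀): ∫u^(2j)·e^(−2au²) du = (2j−1)!!/(4a)^j · √(π/(2a)), odd powers integrate to 0; here √(π/(2a)) = 1.5188.
⟨x²⟩ = 6.5175.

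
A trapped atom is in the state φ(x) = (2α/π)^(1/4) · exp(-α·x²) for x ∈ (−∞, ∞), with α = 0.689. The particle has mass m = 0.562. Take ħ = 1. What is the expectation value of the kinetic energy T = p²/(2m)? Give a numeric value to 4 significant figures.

0.6130

T = −(ħ²/2m) d²/dx², so ⟨T⟩ = −(ħ²/2m) ∫ φ*·φ'' dx; with m = 0.562.
Gaussian moments: ∫x^(2j)·e^(−2αx²) dx = (2j−1)!!/(4α)^j · √(π/(2α)), odd powers integrate to 0; here √(π/(2α)) = 1.5099. Derivatives: d/dx e^(−αx²) = −2αx·e^(−αx²), d²/dx² e^(−αx²) = (4α²x² − 2α)·e^(−αx²).
⟨T⟩ = 0.61299.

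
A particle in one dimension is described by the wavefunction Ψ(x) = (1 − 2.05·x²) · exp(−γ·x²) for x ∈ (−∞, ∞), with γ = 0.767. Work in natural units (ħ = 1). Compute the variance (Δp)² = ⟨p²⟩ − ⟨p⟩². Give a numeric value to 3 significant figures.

4.18

Compute ⟨p⟩ and ⟨p²⟩ separately; (Δp)² = ⟨p²⟩ − ⟨p⟩².
Expand each integrand as polynomial × e^(−2γx²) and use ∫x^(2j)·e^(−2γx²) dx = (2j−1)!!/(4γ)^j · √(π/(2γ)), odd powers → 0; here √(π/(2γ)) = 1.4311. Differentiate with the product rule, d/dx e^(−γx²) = −2γx·e^(−γx²).
Normalization: ∫|Ψ|² dx = 1.4354.
⟨p⟩ = 0.0000 and ⟨p²⟩ = 4.1764.
(Δp)² = 4.1764 − (0.0000)² = 4.1764.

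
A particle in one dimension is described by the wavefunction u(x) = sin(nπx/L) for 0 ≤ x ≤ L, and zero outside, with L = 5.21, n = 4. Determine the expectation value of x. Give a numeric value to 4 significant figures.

⟨x⟩ = ∫ x·|u|² dx / ∫|u|² dx (integrals over the domain).
With sin²θ = (1 − cos2θ)/2 on 0 ≤ x ≤ L: ∫sin²(nπx/L) dx = L/2, ∫x·sin²(nπx/L) dx = L²/4, ∫x²·sin²(nπx/L) dx = L³·(1/6 − 1/(4n²π²)); higher powers xᵏ the same way, integrating xᵏ·cos(2nπx/L) by parts.
State is unnormalized: ∫|u|² dx = 2.6050, and ∫u*·x·u dx = 6.7860, so ⟨x⟩ = 6.7860 / 2.6050.
⟨x⟩ = 2.6050.

2.605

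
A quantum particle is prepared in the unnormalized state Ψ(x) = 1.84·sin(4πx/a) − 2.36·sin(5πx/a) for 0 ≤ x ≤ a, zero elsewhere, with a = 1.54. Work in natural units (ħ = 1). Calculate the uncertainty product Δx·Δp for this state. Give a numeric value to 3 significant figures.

Δx = √(⟨x²⟩−⟨x⟩²), Δp = √(⟨p²⟩−⟨p⟩²).
On 0 ≤ x ≤ a (j ≠ l): ∫sin²(jπx/a) dx = a/2, ∫sin(jπx/a)·sin(lπx/a) dx = 0; diagonal moments ∫x·sin²(jπx/a) dx = a²/4, ∫x²·sin²(jπx/a) dx = a³·(1/6 − 1/(4j²π²)); cross terms ∫x·sin(jπx/a)·sin(lπx/a) dx = 0 for j + l even and −4jla²/(π²(j² − l²)²) for j + l odd, ∫x²·sin(jπx/a)·sin(lπx/a) dx = (−1)^(j+l)·4jla³/(π²(j² − l²)²); higher powers the same way via product-to-sum and parts. d²/dx² sin(jπx/a) = −(jπ/a)²·sin(jπx/a); on 0 ≤ x ≤ a, ∫sin²(jπx/a) dx = a/2 and ∫sin(jπx/a)·sin(lπx/a) dx = 0 for j ≠ l, so only diagonal terms survive in ∫|Ψ|² and ∫Ψ·Ψ″; ∫Ψ·Ψ′ dx = [Ψ²/2] between the walls = 0.
Normalization: ∫|Ψ|² dx = 6.8955.
⟨x⟩ = 1.0689, ⟨x²⟩ = 1.2450 ⇒ Δx = 0.32009.
⟨p⟩ = 0.0000, ⟨p²⟩ = 89.880 ⇒ Δp = 9.4805.
Δx·Δp = 3.0346.

3.03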